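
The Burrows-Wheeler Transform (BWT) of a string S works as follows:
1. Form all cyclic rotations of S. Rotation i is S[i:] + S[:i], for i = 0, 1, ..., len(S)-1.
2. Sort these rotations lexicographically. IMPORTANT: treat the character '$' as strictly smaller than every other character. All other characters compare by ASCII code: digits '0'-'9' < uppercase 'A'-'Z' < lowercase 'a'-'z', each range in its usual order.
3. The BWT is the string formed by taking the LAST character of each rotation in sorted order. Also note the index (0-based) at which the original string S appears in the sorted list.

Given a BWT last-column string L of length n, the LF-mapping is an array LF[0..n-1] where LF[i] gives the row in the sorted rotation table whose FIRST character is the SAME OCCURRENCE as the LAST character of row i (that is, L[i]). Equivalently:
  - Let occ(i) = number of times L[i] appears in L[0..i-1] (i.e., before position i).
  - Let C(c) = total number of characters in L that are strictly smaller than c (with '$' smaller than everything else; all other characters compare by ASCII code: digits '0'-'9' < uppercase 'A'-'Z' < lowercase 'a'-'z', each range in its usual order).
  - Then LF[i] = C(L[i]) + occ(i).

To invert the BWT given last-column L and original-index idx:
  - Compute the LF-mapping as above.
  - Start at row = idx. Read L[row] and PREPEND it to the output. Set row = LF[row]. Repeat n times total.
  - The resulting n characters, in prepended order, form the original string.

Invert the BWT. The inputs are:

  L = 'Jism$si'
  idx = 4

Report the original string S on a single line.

LF mapping: 1 2 5 4 0 6 3
Walk LF starting at row 4, prepending L[row]:
  step 1: row=4, L[4]='$', prepend. Next row=LF[4]=0
  step 2: row=0, L[0]='J', prepend. Next row=LF[0]=1
  step 3: row=1, L[1]='i', prepend. Next row=LF[1]=2
  step 4: row=2, L[2]='s', prepend. Next row=LF[2]=5
  step 5: row=5, L[5]='s', prepend. Next row=LF[5]=6
  step 6: row=6, L[6]='i', prepend. Next row=LF[6]=3
  step 7: row=3, L[3]='m', prepend. Next row=LF[3]=4
Reversed output: missiJ$

Answer: missiJ$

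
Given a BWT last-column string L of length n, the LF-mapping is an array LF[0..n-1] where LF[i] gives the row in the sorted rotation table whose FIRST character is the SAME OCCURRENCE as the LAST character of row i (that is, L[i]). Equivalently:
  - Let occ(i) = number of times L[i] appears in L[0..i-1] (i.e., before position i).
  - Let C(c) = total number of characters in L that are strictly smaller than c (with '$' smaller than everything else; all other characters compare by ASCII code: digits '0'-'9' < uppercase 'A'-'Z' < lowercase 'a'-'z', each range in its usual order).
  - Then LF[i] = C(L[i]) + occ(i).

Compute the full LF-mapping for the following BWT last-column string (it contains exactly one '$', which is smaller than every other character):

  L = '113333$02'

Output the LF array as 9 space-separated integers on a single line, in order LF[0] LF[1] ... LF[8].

Answer: 2 3 5 6 7 8 0 1 4

Derivation:
Char counts: '$':1, '0':1, '1':2, '2':1, '3':4
C (first-col start): C('$')=0, C('0')=1, C('1')=2, C('2')=4, C('3')=5
L[0]='1': occ=0, LF[0]=C('1')+0=2+0=2
L[1]='1': occ=1, LF[1]=C('1')+1=2+1=3
L[2]='3': occ=0, LF[2]=C('3')+0=5+0=5
L[3]='3': occ=1, LF[3]=C('3')+1=5+1=6
L[4]='3': occ=2, LF[4]=C('3')+2=5+2=7
L[5]='3': occ=3, LF[5]=C('3')+3=5+3=8
L[6]='$': occ=0, LF[6]=C('$')+0=0+0=0
L[7]='0': occ=0, LF[7]=C('0')+0=1+0=1
L[8]='2': occ=0, LF[8]=C('2')+0=4+0=4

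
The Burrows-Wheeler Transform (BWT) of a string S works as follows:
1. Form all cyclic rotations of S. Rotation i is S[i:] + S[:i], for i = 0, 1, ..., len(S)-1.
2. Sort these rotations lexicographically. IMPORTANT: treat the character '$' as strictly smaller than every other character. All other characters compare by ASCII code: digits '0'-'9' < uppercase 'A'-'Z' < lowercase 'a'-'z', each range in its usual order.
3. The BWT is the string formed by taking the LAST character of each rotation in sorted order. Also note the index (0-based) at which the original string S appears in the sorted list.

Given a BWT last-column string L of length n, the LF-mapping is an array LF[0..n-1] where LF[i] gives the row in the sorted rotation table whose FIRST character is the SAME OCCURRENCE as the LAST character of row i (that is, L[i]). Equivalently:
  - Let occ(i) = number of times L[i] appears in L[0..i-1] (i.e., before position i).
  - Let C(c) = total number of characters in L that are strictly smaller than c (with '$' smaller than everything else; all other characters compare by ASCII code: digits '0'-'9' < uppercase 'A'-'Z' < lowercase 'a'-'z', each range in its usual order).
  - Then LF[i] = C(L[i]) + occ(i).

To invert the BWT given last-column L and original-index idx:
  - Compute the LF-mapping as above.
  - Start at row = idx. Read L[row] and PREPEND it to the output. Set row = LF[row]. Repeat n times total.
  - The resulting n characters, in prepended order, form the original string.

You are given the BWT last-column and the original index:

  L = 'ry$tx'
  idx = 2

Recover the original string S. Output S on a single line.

Answer: txyr$

Derivation:
LF mapping: 1 4 0 2 3
Walk LF starting at row 2, prepending L[row]:
  step 1: row=2, L[2]='$', prepend. Next row=LF[2]=0
  step 2: row=0, L[0]='r', prepend. Next row=LF[0]=1
  step 3: row=1, L[1]='y', prepend. Next row=LF[1]=4
  step 4: row=4, L[4]='x', prepend. Next row=LF[4]=3
  step 5: row=3, L[3]='t', prepend. Next row=LF[3]=2
Reversed output: txyr$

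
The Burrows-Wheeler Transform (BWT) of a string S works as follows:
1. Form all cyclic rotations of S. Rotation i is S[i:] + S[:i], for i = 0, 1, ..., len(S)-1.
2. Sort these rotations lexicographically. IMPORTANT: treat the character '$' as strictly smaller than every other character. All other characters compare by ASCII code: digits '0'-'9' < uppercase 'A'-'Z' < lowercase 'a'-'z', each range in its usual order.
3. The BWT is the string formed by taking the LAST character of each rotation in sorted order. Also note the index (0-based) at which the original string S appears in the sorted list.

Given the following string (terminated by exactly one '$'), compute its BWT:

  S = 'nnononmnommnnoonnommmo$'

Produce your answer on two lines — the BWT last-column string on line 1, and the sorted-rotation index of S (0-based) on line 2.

All 23 rotations (rotation i = S[i:]+S[:i]):
  rot[0] = nnononmnommnnoonnommmo$
  rot[1] = nononmnommnnoonnommmo$n
  rot[2] = ononmnommnnoonnommmo$nn
  rot[3] = nonmnommnnoonnommmo$nno
  rot[4] = onmnommnnoonnommmo$nnon
  rot[5] = nmnommnnoonnommmo$nnono
  rot[6] = mnommnnoonnommmo$nnonon
  rot[7] = nommnnoonnommmo$nnononm
  rot[8] = ommnnoonnommmo$nnononmn
  rot[9] = mmnnoonnommmo$nnononmno
  rot[10] = mnnoonnommmo$nnononmnom
  rot[11] = nnoonnommmo$nnononmnomm
  rot[12] = noonnommmo$nnononmnommn
  rot[13] = oonnommmo$nnononmnommnn
  rot[14] = onnommmo$nnononmnommnno
  rot[15] = nnommmo$nnononmnommnnoo
  rot[16] = nommmo$nnononmnommnnoon
  rot[17] = ommmo$nnononmnommnnoonn
  rot[18] = mmmo$nnononmnommnnoonno
  rot[19] = mmo$nnononmnommnnoonnom
  rot[20] = mo$nnononmnommnnoonnomm
  rot[21] = o$nnononmnommnnoonnommm
  rot[22] = $nnononmnommnnoonnommmo
Sorted (with $ < everything):
  sorted[0] = $nnononmnommnnoonnommmo  (last char: 'o')
  sorted[1] = mmmo$nnononmnommnnoonno  (last char: 'o')
  sorted[2] = mmnnoonnommmo$nnononmno  (last char: 'o')
  sorted[3] = mmo$nnononmnommnnoonnom  (last char: 'm')
  sorted[4] = mnnoonnommmo$nnononmnom  (last char: 'm')
  sorted[5] = mnommnnoonnommmo$nnonon  (last char: 'n')
  sorted[6] = mo$nnononmnommnnoonnomm  (last char: 'm')
  sorted[7] = nmnommnnoonnommmo$nnono  (last char: 'o')
  sorted[8] = nnommmo$nnononmnommnnoo  (last char: 'o')
  sorted[9] = nnononmnommnnoonnommmo$  (last char: '$')
  sorted[10] = nnoonnommmo$nnononmnomm  (last char: 'm')
  sorted[11] = nommmo$nnononmnommnnoon  (last char: 'n')
  sorted[12] = nommnnoonnommmo$nnononm  (last char: 'm')
  sorted[13] = nonmnommnnoonnommmo$nno  (last char: 'o')
  sorted[14] = nononmnommnnoonnommmo$n  (last char: 'n')
  sorted[15] = noonnommmo$nnononmnommn  (last char: 'n')
  sorted[16] = o$nnononmnommnnoonnommm  (last char: 'm')
  sorted[17] = ommmo$nnononmnommnnoonn  (last char: 'n')
  sorted[18] = ommnnoonnommmo$nnononmn  (last char: 'n')
  sorted[19] = onmnommnnoonnommmo$nnon  (last char: 'n')
  sorted[20] = onnommmo$nnononmnommnno  (last char: 'o')
  sorted[21] = ononmnommnnoonnommmo$nn  (last char: 'n')
  sorted[22] = oonnommmo$nnononmnommnn  (last char: 'n')
Last column: ooommnmoo$mnmonnmnnnonn
Original string S is at sorted index 9

Answer: ooommnmoo$mnmonnmnnnonn
9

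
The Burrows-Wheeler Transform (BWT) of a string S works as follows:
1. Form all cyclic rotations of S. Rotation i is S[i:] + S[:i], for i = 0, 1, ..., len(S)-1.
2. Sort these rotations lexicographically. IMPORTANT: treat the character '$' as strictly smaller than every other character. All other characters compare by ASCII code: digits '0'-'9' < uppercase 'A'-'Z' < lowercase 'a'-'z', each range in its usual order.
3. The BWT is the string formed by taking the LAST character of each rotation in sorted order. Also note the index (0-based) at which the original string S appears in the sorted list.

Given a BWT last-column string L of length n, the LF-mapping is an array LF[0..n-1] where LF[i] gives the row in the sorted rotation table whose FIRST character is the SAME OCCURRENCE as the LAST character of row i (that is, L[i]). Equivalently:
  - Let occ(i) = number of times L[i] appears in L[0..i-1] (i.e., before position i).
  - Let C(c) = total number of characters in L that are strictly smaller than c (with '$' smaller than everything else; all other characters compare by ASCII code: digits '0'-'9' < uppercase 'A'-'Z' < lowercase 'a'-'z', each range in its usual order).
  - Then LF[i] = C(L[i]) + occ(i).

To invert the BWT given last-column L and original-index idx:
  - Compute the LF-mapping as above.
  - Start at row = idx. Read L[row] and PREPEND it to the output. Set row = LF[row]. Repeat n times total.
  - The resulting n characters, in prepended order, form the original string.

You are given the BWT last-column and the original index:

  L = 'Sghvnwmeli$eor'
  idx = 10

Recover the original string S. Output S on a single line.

LF mapping: 1 4 5 12 9 13 8 2 7 6 0 3 10 11
Walk LF starting at row 10, prepending L[row]:
  step 1: row=10, L[10]='$', prepend. Next row=LF[10]=0
  step 2: row=0, L[0]='S', prepend. Next row=LF[0]=1
  step 3: row=1, L[1]='g', prepend. Next row=LF[1]=4
  step 4: row=4, L[4]='n', prepend. Next row=LF[4]=9
  step 5: row=9, L[9]='i', prepend. Next row=LF[9]=6
  step 6: row=6, L[6]='m', prepend. Next row=LF[6]=8
  step 7: row=8, L[8]='l', prepend. Next row=LF[8]=7
  step 8: row=7, L[7]='e', prepend. Next row=LF[7]=2
  step 9: row=2, L[2]='h', prepend. Next row=LF[2]=5
  step 10: row=5, L[5]='w', prepend. Next row=LF[5]=13
  step 11: row=13, L[13]='r', prepend. Next row=LF[13]=11
  step 12: row=11, L[11]='e', prepend. Next row=LF[11]=3
  step 13: row=3, L[3]='v', prepend. Next row=LF[3]=12
  step 14: row=12, L[12]='o', prepend. Next row=LF[12]=10
Reversed output: overwhelmingS$

Answer: overwhelmingS$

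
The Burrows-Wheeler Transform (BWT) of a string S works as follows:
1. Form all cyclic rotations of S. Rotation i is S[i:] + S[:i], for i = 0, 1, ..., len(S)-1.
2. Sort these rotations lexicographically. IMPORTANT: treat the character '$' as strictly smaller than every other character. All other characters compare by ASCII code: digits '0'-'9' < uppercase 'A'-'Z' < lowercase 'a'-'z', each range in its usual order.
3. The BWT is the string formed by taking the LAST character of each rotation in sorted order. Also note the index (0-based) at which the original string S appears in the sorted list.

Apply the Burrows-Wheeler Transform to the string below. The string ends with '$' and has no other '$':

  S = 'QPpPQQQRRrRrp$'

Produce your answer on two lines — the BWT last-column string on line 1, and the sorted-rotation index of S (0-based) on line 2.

Answer: ppQ$PQQQRrrPRR
3

Derivation:
All 14 rotations (rotation i = S[i:]+S[:i]):
  rot[0] = QPpPQQQRRrRrp$
  rot[1] = PpPQQQRRrRrp$Q
  rot[2] = pPQQQRRrRrp$QP
  rot[3] = PQQQRRrRrp$QPp
  rot[4] = QQQRRrRrp$QPpP
  rot[5] = QQRRrRrp$QPpPQ
  rot[6] = QRRrRrp$QPpPQQ
  rot[7] = RRrRrp$QPpPQQQ
  rot[8] = RrRrp$QPpPQQQR
  rot[9] = rRrp$QPpPQQQRR
  rot[10] = Rrp$QPpPQQQRRr
  rot[11] = rp$QPpPQQQRRrR
  rot[12] = p$QPpPQQQRRrRr
  rot[13] = $QPpPQQQRRrRrp
Sorted (with $ < everything):
  sorted[0] = $QPpPQQQRRrRrp  (last char: 'p')
  sorted[1] = PQQQRRrRrp$QPp  (last char: 'p')
  sorted[2] = PpPQQQRRrRrp$Q  (last char: 'Q')
  sorted[3] = QPpPQQQRRrRrp$  (last char: '$')
  sorted[4] = QQQRRrRrp$QPpP  (last char: 'P')
  sorted[5] = QQRRrRrp$QPpPQ  (last char: 'Q')
  sorted[6] = QRRrRrp$QPpPQQ  (last char: 'Q')
  sorted[7] = RRrRrp$QPpPQQQ  (last char: 'Q')
  sorted[8] = RrRrp$QPpPQQQR  (last char: 'R')
  sorted[9] = Rrp$QPpPQQQRRr  (last char: 'r')
  sorted[10] = p$QPpPQQQRRrRr  (last char: 'r')
  sorted[11] = pPQQQRRrRrp$QP  (last char: 'P')
  sorted[12] = rRrp$QPpPQQQRR  (last char: 'R')
  sorted[13] = rp$QPpPQQQRRrR  (last char: 'R')
Last column: ppQ$PQQQRrrPRR
Original string S is at sorted index 3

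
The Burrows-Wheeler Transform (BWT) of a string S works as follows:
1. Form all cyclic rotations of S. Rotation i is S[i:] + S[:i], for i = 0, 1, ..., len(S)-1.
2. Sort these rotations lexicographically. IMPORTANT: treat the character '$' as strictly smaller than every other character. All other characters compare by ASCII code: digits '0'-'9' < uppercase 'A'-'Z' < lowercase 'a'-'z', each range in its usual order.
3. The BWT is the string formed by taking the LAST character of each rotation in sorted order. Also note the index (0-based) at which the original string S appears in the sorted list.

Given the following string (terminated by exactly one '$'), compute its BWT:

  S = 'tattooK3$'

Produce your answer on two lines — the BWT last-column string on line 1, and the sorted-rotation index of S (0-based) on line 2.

Answer: 3Kotot$ta
6

Derivation:
All 9 rotations (rotation i = S[i:]+S[:i]):
  rot[0] = tattooK3$
  rot[1] = attooK3$t
  rot[2] = ttooK3$ta
  rot[3] = tooK3$tat
  rot[4] = ooK3$tatt
  rot[5] = oK3$tatto
  rot[6] = K3$tattoo
  rot[7] = 3$tattooK
  rot[8] = $tattooK3
Sorted (with $ < everything):
  sorted[0] = $tattooK3  (last char: '3')
  sorted[1] = 3$tattooK  (last char: 'K')
  sorted[2] = K3$tattoo  (last char: 'o')
  sorted[3] = attooK3$t  (last char: 't')
  sorted[4] = oK3$tatto  (last char: 'o')
  sorted[5] = ooK3$tatt  (last char: 't')
  sorted[6] = tattooK3$  (last char: '$')
  sorted[7] = tooK3$tat  (last char: 't')
  sorted[8] = ttooK3$ta  (last char: 'a')
Last column: 3Kotot$ta
Original string S is at sorted index 6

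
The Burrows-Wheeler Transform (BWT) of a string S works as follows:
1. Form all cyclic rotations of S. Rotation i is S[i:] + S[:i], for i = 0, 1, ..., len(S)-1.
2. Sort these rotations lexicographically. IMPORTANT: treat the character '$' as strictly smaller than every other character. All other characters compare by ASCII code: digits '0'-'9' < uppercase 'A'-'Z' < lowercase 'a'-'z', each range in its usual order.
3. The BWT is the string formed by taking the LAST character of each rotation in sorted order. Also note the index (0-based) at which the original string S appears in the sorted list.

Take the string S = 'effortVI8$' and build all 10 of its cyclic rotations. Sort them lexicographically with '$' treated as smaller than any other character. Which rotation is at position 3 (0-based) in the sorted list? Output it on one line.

All 10 rotations (rotation i = S[i:]+S[:i]):
  rot[0] = effortVI8$
  rot[1] = ffortVI8$e
  rot[2] = fortVI8$ef
  rot[3] = ortVI8$eff
  rot[4] = rtVI8$effo
  rot[5] = tVI8$effor
  rot[6] = VI8$effort
  rot[7] = I8$effortV
  rot[8] = 8$effortVI
  rot[9] = $effortVI8
Sorted (with $ < everything):
  sorted[0] = $effortVI8
  sorted[1] = 8$effortVI
  sorted[2] = I8$effortV
  sorted[3] = VI8$effort
  sorted[4] = effortVI8$
  sorted[5] = ffortVI8$e
  sorted[6] = fortVI8$ef
  sorted[7] = ortVI8$eff
  sorted[8] = rtVI8$effo
  sorted[9] = tVI8$effor
sorted[3] = VI8$effort

Answer: VI8$effort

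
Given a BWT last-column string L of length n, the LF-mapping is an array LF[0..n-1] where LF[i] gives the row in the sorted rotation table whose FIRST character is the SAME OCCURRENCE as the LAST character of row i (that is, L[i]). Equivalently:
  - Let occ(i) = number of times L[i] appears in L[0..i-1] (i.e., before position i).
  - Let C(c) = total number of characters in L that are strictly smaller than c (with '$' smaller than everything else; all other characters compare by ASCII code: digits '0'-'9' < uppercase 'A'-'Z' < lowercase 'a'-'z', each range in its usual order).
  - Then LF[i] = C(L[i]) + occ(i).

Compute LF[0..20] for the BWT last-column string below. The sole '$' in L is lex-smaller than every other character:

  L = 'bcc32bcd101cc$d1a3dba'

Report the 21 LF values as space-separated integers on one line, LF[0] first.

Answer: 10 13 14 6 5 11 15 18 2 1 3 16 17 0 19 4 8 7 20 12 9

Derivation:
Char counts: '$':1, '0':1, '1':3, '2':1, '3':2, 'a':2, 'b':3, 'c':5, 'd':3
C (first-col start): C('$')=0, C('0')=1, C('1')=2, C('2')=5, C('3')=6, C('a')=8, C('b')=10, C('c')=13, C('d')=18
L[0]='b': occ=0, LF[0]=C('b')+0=10+0=10
L[1]='c': occ=0, LF[1]=C('c')+0=13+0=13
L[2]='c': occ=1, LF[2]=C('c')+1=13+1=14
L[3]='3': occ=0, LF[3]=C('3')+0=6+0=6
L[4]='2': occ=0, LF[4]=C('2')+0=5+0=5
L[5]='b': occ=1, LF[5]=C('b')+1=10+1=11
L[6]='c': occ=2, LF[6]=C('c')+2=13+2=15
L[7]='d': occ=0, LF[7]=C('d')+0=18+0=18
L[8]='1': occ=0, LF[8]=C('1')+0=2+0=2
L[9]='0': occ=0, LF[9]=C('0')+0=1+0=1
L[10]='1': occ=1, LF[10]=C('1')+1=2+1=3
L[11]='c': occ=3, LF[11]=C('c')+3=13+3=16
L[12]='c': occ=4, LF[12]=C('c')+4=13+4=17
L[13]='$': occ=0, LF[13]=C('$')+0=0+0=0
L[14]='d': occ=1, LF[14]=C('d')+1=18+1=19
L[15]='1': occ=2, LF[15]=C('1')+2=2+2=4
L[16]='a': occ=0, LF[16]=C('a')+0=8+0=8
L[17]='3': occ=1, LF[17]=C('3')+1=6+1=7
L[18]='d': occ=2, LF[18]=C('d')+2=18+2=20
L[19]='b': occ=2, LF[19]=C('b')+2=10+2=12
L[20]='a': occ=1, LF[20]=C('a')+1=8+1=9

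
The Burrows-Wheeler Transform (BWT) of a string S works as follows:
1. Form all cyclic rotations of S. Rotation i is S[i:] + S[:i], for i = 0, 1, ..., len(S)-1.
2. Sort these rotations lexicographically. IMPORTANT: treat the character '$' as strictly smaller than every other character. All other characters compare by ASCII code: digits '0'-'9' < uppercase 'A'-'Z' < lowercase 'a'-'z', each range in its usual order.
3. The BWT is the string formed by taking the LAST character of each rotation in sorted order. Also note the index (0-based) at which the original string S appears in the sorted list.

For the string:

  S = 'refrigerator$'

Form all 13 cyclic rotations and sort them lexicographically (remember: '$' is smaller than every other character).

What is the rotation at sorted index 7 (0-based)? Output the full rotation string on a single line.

All 13 rotations (rotation i = S[i:]+S[:i]):
  rot[0] = refrigerator$
  rot[1] = efrigerator$r
  rot[2] = frigerator$re
  rot[3] = rigerator$ref
  rot[4] = igerator$refr
  rot[5] = gerator$refri
  rot[6] = erator$refrig
  rot[7] = rator$refrige
  rot[8] = ator$refriger
  rot[9] = tor$refrigera
  rot[10] = or$refrigerat
  rot[11] = r$refrigerato
  rot[12] = $refrigerator
Sorted (with $ < everything):
  sorted[0] = $refrigerator
  sorted[1] = ator$refriger
  sorted[2] = efrigerator$r
  sorted[3] = erator$refrig
  sorted[4] = frigerator$re
  sorted[5] = gerator$refri
  sorted[6] = igerator$refr
  sorted[7] = or$refrigerat
  sorted[8] = r$refrigerato
  sorted[9] = rator$refrige
  sorted[10] = refrigerator$
  sorted[11] = rigerator$ref
  sorted[12] = tor$refrigera
sorted[7] = or$refrigerat

Answer: or$refrigerat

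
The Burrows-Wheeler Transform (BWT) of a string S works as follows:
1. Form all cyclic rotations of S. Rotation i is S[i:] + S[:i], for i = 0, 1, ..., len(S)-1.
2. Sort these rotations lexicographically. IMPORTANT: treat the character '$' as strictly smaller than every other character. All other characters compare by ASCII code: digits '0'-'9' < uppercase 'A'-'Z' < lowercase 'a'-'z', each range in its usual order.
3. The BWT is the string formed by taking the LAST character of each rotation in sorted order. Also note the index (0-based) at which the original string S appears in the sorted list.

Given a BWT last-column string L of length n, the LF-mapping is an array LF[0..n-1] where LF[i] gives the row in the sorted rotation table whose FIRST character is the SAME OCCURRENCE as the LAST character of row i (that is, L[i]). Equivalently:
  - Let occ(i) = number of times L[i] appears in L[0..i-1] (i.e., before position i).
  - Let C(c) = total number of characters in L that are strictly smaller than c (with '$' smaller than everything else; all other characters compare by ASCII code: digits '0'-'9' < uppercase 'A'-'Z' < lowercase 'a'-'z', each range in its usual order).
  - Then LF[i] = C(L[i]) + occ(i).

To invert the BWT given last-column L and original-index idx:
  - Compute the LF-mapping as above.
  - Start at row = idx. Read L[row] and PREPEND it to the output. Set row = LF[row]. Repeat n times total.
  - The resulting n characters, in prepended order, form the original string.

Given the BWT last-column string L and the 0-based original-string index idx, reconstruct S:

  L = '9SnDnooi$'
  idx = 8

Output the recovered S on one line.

LF mapping: 1 3 5 2 6 7 8 4 0
Walk LF starting at row 8, prepending L[row]:
  step 1: row=8, L[8]='$', prepend. Next row=LF[8]=0
  step 2: row=0, L[0]='9', prepend. Next row=LF[0]=1
  step 3: row=1, L[1]='S', prepend. Next row=LF[1]=3
  step 4: row=3, L[3]='D', prepend. Next row=LF[3]=2
  step 5: row=2, L[2]='n', prepend. Next row=LF[2]=5
  step 6: row=5, L[5]='o', prepend. Next row=LF[5]=7
  step 7: row=7, L[7]='i', prepend. Next row=LF[7]=4
  step 8: row=4, L[4]='n', prepend. Next row=LF[4]=6
  step 9: row=6, L[6]='o', prepend. Next row=LF[6]=8
Reversed output: onionDS9$

Answer: onionDS9$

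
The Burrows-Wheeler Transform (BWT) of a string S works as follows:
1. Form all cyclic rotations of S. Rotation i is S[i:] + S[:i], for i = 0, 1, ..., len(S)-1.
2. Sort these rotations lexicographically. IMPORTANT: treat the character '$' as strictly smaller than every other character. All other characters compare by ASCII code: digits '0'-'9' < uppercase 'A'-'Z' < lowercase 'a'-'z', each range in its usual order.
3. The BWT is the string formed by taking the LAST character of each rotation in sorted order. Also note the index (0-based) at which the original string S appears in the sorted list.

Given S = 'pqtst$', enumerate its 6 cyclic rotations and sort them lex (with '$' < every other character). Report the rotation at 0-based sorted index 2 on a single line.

Answer: qtst$p

Derivation:
All 6 rotations (rotation i = S[i:]+S[:i]):
  rot[0] = pqtst$
  rot[1] = qtst$p
  rot[2] = tst$pq
  rot[3] = st$pqt
  rot[4] = t$pqts
  rot[5] = $pqtst
Sorted (with $ < everything):
  sorted[0] = $pqtst
  sorted[1] = pqtst$
  sorted[2] = qtst$p
  sorted[3] = st$pqt
  sorted[4] = t$pqts
  sorted[5] = tst$pq
sorted[2] = qtst$p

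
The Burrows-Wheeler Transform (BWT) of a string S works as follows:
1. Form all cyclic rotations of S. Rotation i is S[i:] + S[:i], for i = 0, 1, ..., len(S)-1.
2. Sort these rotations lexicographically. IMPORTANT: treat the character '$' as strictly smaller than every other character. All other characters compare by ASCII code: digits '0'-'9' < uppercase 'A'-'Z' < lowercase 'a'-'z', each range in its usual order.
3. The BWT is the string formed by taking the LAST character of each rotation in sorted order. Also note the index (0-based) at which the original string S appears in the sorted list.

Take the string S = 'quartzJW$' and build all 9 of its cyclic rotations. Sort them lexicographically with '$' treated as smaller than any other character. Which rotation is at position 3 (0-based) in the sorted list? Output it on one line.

All 9 rotations (rotation i = S[i:]+S[:i]):
  rot[0] = quartzJW$
  rot[1] = uartzJW$q
  rot[2] = artzJW$qu
  rot[3] = rtzJW$qua
  rot[4] = tzJW$quar
  rot[5] = zJW$quart
  rot[6] = JW$quartz
  rot[7] = W$quartzJ
  rot[8] = $quartzJW
Sorted (with $ < everything):
  sorted[0] = $quartzJW
  sorted[1] = JW$quartz
  sorted[2] = W$quartzJ
  sorted[3] = artzJW$qu
  sorted[4] = quartzJW$
  sorted[5] = rtzJW$qua
  sorted[6] = tzJW$quar
  sorted[7] = uartzJW$q
  sorted[8] = zJW$quart
sorted[3] = artzJW$qu

Answer: artzJW$qu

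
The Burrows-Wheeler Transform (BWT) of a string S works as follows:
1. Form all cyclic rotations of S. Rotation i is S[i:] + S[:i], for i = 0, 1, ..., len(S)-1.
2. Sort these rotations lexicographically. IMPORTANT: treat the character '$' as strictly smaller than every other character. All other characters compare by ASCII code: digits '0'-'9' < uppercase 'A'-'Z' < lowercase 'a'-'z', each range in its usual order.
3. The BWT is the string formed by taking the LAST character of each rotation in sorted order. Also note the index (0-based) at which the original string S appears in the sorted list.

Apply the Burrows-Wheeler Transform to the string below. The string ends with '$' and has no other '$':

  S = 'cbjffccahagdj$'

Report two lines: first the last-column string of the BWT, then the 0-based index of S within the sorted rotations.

Answer: jhccc$fgfjaadb
5

Derivation:
All 14 rotations (rotation i = S[i:]+S[:i]):
  rot[0] = cbjffccahagdj$
  rot[1] = bjffccahagdj$c
  rot[2] = jffccahagdj$cb
  rot[3] = ffccahagdj$cbj
  rot[4] = fccahagdj$cbjf
  rot[5] = ccahagdj$cbjff
  rot[6] = cahagdj$cbjffc
  rot[7] = ahagdj$cbjffcc
  rot[8] = hagdj$cbjffcca
  rot[9] = agdj$cbjffccah
  rot[10] = gdj$cbjffccaha
  rot[11] = dj$cbjffccahag
  rot[12] = j$cbjffccahagd
  rot[13] = $cbjffccahagdj
Sorted (with $ < everything):
  sorted[0] = $cbjffccahagdj  (last char: 'j')
  sorted[1] = agdj$cbjffccah  (last char: 'h')
  sorted[2] = ahagdj$cbjffcc  (last char: 'c')
  sorted[3] = bjffccahagdj$c  (last char: 'c')
  sorted[4] = cahagdj$cbjffc  (last char: 'c')
  sorted[5] = cbjffccahagdj$  (last char: '$')
  sorted[6] = ccahagdj$cbjff  (last char: 'f')
  sorted[7] = dj$cbjffccahag  (last char: 'g')
  sorted[8] = fccahagdj$cbjf  (last char: 'f')
  sorted[9] = ffccahagdj$cbj  (last char: 'j')
  sorted[10] = gdj$cbjffccaha  (last char: 'a')
  sorted[11] = hagdj$cbjffcca  (last char: 'a')
  sorted[12] = j$cbjffccahagd  (last char: 'd')
  sorted[13] = jffccahagdj$cb  (last char: 'b')
Last column: jhccc$fgfjaadb
Original string S is at sorted index 5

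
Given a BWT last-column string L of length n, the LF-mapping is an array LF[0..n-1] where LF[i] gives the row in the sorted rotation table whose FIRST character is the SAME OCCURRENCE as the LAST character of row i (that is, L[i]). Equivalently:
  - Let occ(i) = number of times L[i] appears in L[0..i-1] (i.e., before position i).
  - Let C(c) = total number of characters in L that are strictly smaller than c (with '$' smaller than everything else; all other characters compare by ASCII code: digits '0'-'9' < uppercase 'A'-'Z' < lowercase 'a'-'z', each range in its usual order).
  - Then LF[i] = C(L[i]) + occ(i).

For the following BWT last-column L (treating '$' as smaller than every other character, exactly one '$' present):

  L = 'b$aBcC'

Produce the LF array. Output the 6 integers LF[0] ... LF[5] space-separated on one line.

Answer: 4 0 3 1 5 2

Derivation:
Char counts: '$':1, 'B':1, 'C':1, 'a':1, 'b':1, 'c':1
C (first-col start): C('$')=0, C('B')=1, C('C')=2, C('a')=3, C('b')=4, C('c')=5
L[0]='b': occ=0, LF[0]=C('b')+0=4+0=4
L[1]='$': occ=0, LF[1]=C('$')+0=0+0=0
L[2]='a': occ=0, LF[2]=C('a')+0=3+0=3
L[3]='B': occ=0, LF[3]=C('B')+0=1+0=1
L[4]='c': occ=0, LF[4]=C('c')+0=5+0=5
L[5]='C': occ=0, LF[5]=C('C')+0=2+0=2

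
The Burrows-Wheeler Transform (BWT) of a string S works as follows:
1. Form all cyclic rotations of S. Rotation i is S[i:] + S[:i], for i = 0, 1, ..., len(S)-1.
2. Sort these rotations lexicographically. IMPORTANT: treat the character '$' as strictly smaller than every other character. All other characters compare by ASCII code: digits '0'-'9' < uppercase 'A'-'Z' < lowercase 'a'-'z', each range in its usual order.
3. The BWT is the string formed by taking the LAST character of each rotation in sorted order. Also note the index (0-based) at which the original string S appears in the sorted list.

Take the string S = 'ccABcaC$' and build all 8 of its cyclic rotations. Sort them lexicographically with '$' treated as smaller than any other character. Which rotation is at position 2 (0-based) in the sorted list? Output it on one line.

Answer: BcaC$ccA

Derivation:
All 8 rotations (rotation i = S[i:]+S[:i]):
  rot[0] = ccABcaC$
  rot[1] = cABcaC$c
  rot[2] = ABcaC$cc
  rot[3] = BcaC$ccA
  rot[4] = caC$ccAB
  rot[5] = aC$ccABc
  rot[6] = C$ccABca
  rot[7] = $ccABcaC
Sorted (with $ < everything):
  sorted[0] = $ccABcaC
  sorted[1] = ABcaC$cc
  sorted[2] = BcaC$ccA
  sorted[3] = C$ccABca
  sorted[4] = aC$ccABc
  sorted[5] = cABcaC$c
  sorted[6] = caC$ccAB
  sorted[7] = ccABcaC$
sorted[2] = BcaC$ccA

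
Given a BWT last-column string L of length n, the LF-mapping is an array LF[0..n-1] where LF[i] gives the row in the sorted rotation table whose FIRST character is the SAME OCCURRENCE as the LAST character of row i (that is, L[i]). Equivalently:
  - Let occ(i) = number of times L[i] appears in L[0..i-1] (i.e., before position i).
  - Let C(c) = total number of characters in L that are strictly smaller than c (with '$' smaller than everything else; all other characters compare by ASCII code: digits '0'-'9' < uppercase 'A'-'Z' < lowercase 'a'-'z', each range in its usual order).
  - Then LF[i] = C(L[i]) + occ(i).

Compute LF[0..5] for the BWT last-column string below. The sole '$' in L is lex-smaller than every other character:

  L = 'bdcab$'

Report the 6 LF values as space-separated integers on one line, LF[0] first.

Char counts: '$':1, 'a':1, 'b':2, 'c':1, 'd':1
C (first-col start): C('$')=0, C('a')=1, C('b')=2, C('c')=4, C('d')=5
L[0]='b': occ=0, LF[0]=C('b')+0=2+0=2
L[1]='d': occ=0, LF[1]=C('d')+0=5+0=5
L[2]='c': occ=0, LF[2]=C('c')+0=4+0=4
L[3]='a': occ=0, LF[3]=C('a')+0=1+0=1
L[4]='b': occ=1, LF[4]=C('b')+1=2+1=3
L[5]='$': occ=0, LF[5]=C('$')+0=0+0=0

Answer: 2 5 4 1 3 0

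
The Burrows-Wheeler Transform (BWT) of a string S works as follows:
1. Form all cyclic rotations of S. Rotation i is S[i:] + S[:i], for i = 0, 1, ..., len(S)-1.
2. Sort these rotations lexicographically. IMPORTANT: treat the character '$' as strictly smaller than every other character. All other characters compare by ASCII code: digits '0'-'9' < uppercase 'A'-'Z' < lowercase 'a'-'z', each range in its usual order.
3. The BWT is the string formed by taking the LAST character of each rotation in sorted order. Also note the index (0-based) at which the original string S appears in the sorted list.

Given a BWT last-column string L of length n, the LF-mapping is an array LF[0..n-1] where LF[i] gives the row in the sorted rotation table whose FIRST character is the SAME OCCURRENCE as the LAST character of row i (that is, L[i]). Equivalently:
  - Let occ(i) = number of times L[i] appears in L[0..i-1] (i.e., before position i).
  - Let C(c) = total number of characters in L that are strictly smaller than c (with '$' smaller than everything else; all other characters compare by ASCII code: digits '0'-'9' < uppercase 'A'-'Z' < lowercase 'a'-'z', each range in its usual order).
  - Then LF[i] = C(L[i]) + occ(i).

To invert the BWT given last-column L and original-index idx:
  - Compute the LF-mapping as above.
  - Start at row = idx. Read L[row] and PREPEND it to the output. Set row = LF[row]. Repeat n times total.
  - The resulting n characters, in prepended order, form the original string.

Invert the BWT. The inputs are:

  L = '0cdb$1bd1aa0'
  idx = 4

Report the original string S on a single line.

Answer: 1bad0db1ac0$

Derivation:
LF mapping: 1 9 10 7 0 3 8 11 4 5 6 2
Walk LF starting at row 4, prepending L[row]:
  step 1: row=4, L[4]='$', prepend. Next row=LF[4]=0
  step 2: row=0, L[0]='0', prepend. Next row=LF[0]=1
  step 3: row=1, L[1]='c', prepend. Next row=LF[1]=9
  step 4: row=9, L[9]='a', prepend. Next row=LF[9]=5
  step 5: row=5, L[5]='1', prepend. Next row=LF[5]=3
  step 6: row=3, L[3]='b', prepend. Next row=LF[3]=7
  step 7: row=7, L[7]='d', prepend. Next row=LF[7]=11
  step 8: row=11, L[11]='0', prepend. Next row=LF[11]=2
  step 9: row=2, L[2]='d', prepend. Next row=LF[2]=10
  step 10: row=10, L[10]='a', prepend. Next row=LF[10]=6
  step 11: row=6, L[6]='b', prepend. Next row=LF[6]=8
  step 12: row=8, L[8]='1', prepend. Next row=LF[8]=4
Reversed output: 1bad0db1ac0$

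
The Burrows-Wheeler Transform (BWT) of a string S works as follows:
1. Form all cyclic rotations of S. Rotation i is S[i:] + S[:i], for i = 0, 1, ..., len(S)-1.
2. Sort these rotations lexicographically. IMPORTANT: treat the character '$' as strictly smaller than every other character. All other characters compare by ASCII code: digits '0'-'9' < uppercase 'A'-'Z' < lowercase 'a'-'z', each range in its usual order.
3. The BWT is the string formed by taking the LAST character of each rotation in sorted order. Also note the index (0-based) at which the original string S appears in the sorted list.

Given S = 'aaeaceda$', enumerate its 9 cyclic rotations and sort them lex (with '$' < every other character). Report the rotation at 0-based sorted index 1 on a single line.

All 9 rotations (rotation i = S[i:]+S[:i]):
  rot[0] = aaeaceda$
  rot[1] = aeaceda$a
  rot[2] = eaceda$aa
  rot[3] = aceda$aae
  rot[4] = ceda$aaea
  rot[5] = eda$aaeac
  rot[6] = da$aaeace
  rot[7] = a$aaeaced
  rot[8] = $aaeaceda
Sorted (with $ < everything):
  sorted[0] = $aaeaceda
  sorted[1] = a$aaeaced
  sorted[2] = aaeaceda$
  sorted[3] = aceda$aae
  sorted[4] = aeaceda$a
  sorted[5] = ceda$aaea
  sorted[6] = da$aaeace
  sorted[7] = eaceda$aa
  sorted[8] = eda$aaeac
sorted[1] = a$aaeaced

Answer: a$aaeaced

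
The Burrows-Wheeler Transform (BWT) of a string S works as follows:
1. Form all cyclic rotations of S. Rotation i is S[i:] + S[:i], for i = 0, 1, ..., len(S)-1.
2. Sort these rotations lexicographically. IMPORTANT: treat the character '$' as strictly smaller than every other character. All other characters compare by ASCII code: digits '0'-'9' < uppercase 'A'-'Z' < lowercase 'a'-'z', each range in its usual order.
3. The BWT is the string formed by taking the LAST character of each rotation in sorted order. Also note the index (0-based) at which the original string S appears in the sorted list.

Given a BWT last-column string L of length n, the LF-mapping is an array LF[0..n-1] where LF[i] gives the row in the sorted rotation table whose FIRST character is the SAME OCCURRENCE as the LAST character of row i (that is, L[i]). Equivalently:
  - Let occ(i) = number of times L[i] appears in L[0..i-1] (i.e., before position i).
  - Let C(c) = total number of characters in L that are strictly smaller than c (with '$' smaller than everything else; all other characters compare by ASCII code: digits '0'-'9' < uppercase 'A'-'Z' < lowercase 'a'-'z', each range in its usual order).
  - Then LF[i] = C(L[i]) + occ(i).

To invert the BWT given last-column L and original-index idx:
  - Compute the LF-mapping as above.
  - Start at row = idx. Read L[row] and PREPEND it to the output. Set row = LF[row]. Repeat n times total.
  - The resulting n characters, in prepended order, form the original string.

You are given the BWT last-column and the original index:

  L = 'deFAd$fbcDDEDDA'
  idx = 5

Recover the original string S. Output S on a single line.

Answer: DdDcFAfDeADbEd$

Derivation:
LF mapping: 11 13 8 1 12 0 14 9 10 3 4 7 5 6 2
Walk LF starting at row 5, prepending L[row]:
  step 1: row=5, L[5]='$', prepend. Next row=LF[5]=0
  step 2: row=0, L[0]='d', prepend. Next row=LF[0]=11
  step 3: row=11, L[11]='E', prepend. Next row=LF[11]=7
  step 4: row=7, L[7]='b', prepend. Next row=LF[7]=9
  step 5: row=9, L[9]='D', prepend. Next row=LF[9]=3
  step 6: row=3, L[3]='A', prepend. Next row=LF[3]=1
  step 7: row=1, L[1]='e', prepend. Next row=LF[1]=13
  step 8: row=13, L[13]='D', prepend. Next row=LF[13]=6
  step 9: row=6, L[6]='f', prepend. Next row=LF[6]=14
  step 10: row=14, L[14]='A', prepend. Next row=LF[14]=2
  step 11: row=2, L[2]='F', prepend. Next row=LF[2]=8
  step 12: row=8, L[8]='c', prepend. Next row=LF[8]=10
  step 13: row=10, L[10]='D', prepend. Next row=LF[10]=4
  step 14: row=4, L[4]='d', prepend. Next row=LF[4]=12
  step 15: row=12, L[12]='D', prepend. Next row=LF[12]=5
Reversed output: DdDcFAfDeADbEd$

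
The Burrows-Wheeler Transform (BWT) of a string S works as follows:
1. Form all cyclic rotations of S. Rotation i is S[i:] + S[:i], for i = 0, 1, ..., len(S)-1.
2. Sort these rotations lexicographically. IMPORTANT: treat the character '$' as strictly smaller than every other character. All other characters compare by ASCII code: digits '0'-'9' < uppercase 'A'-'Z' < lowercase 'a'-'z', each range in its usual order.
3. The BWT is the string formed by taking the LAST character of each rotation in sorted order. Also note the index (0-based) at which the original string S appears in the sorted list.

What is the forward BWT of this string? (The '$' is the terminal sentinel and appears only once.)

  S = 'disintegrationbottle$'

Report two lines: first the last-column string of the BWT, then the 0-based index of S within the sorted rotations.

Answer: ern$ltestdtoiibginato
3

Derivation:
All 21 rotations (rotation i = S[i:]+S[:i]):
  rot[0] = disintegrationbottle$
  rot[1] = isintegrationbottle$d
  rot[2] = sintegrationbottle$di
  rot[3] = integrationbottle$dis
  rot[4] = ntegrationbottle$disi
  rot[5] = tegrationbottle$disin
  rot[6] = egrationbottle$disint
  rot[7] = grationbottle$disinte
  rot[8] = rationbottle$disinteg
  rot[9] = ationbottle$disintegr
  rot[10] = tionbottle$disintegra
  rot[11] = ionbottle$disintegrat
  rot[12] = onbottle$disintegrati
  rot[13] = nbottle$disintegratio
  rot[14] = bottle$disintegration
  rot[15] = ottle$disintegrationb
  rot[16] = ttle$disintegrationbo
  rot[17] = tle$disintegrationbot
  rot[18] = le$disintegrationbott
  rot[19] = e$disintegrationbottl
  rot[20] = $disintegrationbottle
Sorted (with $ < everything):
  sorted[0] = $disintegrationbottle  (last char: 'e')
  sorted[1] = ationbottle$disintegr  (last char: 'r')
  sorted[2] = bottle$disintegration  (last char: 'n')
  sorted[3] = disintegrationbottle$  (last char: '$')
  sorted[4] = e$disintegrationbottl  (last char: 'l')
  sorted[5] = egrationbottle$disint  (last char: 't')
  sorted[6] = grationbottle$disinte  (last char: 'e')
  sorted[7] = integrationbottle$dis  (last char: 's')
  sorted[8] = ionbottle$disintegrat  (last char: 't')
  sorted[9] = isintegrationbottle$d  (last char: 'd')
  sorted[10] = le$disintegrationbott  (last char: 't')
  sorted[11] = nbottle$disintegratio  (last char: 'o')
  sorted[12] = ntegrationbottle$disi  (last char: 'i')
  sorted[13] = onbottle$disintegrati  (last char: 'i')
  sorted[14] = ottle$disintegrationb  (last char: 'b')
  sorted[15] = rationbottle$disinteg  (last char: 'g')
  sorted[16] = sintegrationbottle$di  (last char: 'i')
  sorted[17] = tegrationbottle$disin  (last char: 'n')
  sorted[18] = tionbottle$disintegra  (last char: 'a')
  sorted[19] = tle$disintegrationbot  (last char: 't')
  sorted[20] = ttle$disintegrationbo  (last char: 'o')
Last column: ern$ltestdtoiibginato
Original string S is at sorted index 3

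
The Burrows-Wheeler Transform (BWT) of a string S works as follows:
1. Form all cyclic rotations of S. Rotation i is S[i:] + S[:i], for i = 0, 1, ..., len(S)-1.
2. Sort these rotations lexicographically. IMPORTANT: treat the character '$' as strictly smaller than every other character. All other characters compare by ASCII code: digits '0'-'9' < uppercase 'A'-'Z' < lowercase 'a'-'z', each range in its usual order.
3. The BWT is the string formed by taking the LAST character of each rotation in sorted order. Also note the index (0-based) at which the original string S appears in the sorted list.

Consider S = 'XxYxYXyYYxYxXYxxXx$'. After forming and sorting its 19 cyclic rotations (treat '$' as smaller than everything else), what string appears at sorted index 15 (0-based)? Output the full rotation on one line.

Answer: xYxXYxxXx$XxYxYXyYY

Derivation:
All 19 rotations (rotation i = S[i:]+S[:i]):
  rot[0] = XxYxYXyYYxYxXYxxXx$
  rot[1] = xYxYXyYYxYxXYxxXx$X
  rot[2] = YxYXyYYxYxXYxxXx$Xx
  rot[3] = xYXyYYxYxXYxxXx$XxY
  rot[4] = YXyYYxYxXYxxXx$XxYx
  rot[5] = XyYYxYxXYxxXx$XxYxY
  rot[6] = yYYxYxXYxxXx$XxYxYX
  rot[7] = YYxYxXYxxXx$XxYxYXy
  rot[8] = YxYxXYxxXx$XxYxYXyY
  rot[9] = xYxXYxxXx$XxYxYXyYY
  rot[10] = YxXYxxXx$XxYxYXyYYx
  rot[11] = xXYxxXx$XxYxYXyYYxY
  rot[12] = XYxxXx$XxYxYXyYYxYx
  rot[13] = YxxXx$XxYxYXyYYxYxX
  rot[14] = xxXx$XxYxYXyYYxYxXY
  rot[15] = xXx$XxYxYXyYYxYxXYx
  rot[16] = Xx$XxYxYXyYYxYxXYxx
  rot[17] = x$XxYxYXyYYxYxXYxxX
  rot[18] = $XxYxYXyYYxYxXYxxXx
Sorted (with $ < everything):
  sorted[0] = $XxYxYXyYYxYxXYxxXx
  sorted[1] = XYxxXx$XxYxYXyYYxYx
  sorted[2] = Xx$XxYxYXyYYxYxXYxx
  sorted[3] = XxYxYXyYYxYxXYxxXx$
  sorted[4] = XyYYxYxXYxxXx$XxYxY
  sorted[5] = YXyYYxYxXYxxXx$XxYx
  sorted[6] = YYxYxXYxxXx$XxYxYXy
  sorted[7] = YxXYxxXx$XxYxYXyYYx
  sorted[8] = YxYXyYYxYxXYxxXx$Xx
  sorted[9] = YxYxXYxxXx$XxYxYXyY
  sorted[10] = YxxXx$XxYxYXyYYxYxX
  sorted[11] = x$XxYxYXyYYxYxXYxxX
  sorted[12] = xXYxxXx$XxYxYXyYYxY
  sorted[13] = xXx$XxYxYXyYYxYxXYx
  sorted[14] = xYXyYYxYxXYxxXx$XxY
  sorted[15] = xYxXYxxXx$XxYxYXyYY
  sorted[16] = xYxYXyYYxYxXYxxXx$X
  sorted[17] = xxXx$XxYxYXyYYxYxXY
  sorted[18] = yYYxYxXYxxXx$XxYxYX
sorted[15] = xYxXYxxXx$XxYxYXyYY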